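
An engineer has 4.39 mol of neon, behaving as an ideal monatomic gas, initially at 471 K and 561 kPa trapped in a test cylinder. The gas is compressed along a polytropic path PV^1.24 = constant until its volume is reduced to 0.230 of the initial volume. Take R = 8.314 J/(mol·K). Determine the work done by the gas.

V₁ = nRT₁/P₁ = 4.39×8.314×471/561 = 30.6 L.
Polytropic n=1.24: T₂ = T₁(V₁/V₂)^(n−1) = 471×(4.35)^0.24 = 670 K; P₂ = P₁(V₁/V₂)^n = 3470 kPa.
W = (P₁V₁−P₂V₂)/(n−1) = (561×30.6−3470×7.05)/0.24 = -30300 J.

-30300 J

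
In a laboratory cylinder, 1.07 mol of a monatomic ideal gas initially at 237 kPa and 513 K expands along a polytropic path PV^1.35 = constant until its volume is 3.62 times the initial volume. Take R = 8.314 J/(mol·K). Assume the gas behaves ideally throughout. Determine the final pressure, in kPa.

41.7 kPa

V₁ = nRT₁/P₁ = 1.07×8.314×513/237 = 19.3 L.
Polytropic n=1.35: T₂ = T₁(V₁/V₂)^(n−1) = 513×(0.276)^0.35 = 327 K; P₂ = P₁(V₁/V₂)^n = 41.7 kPa.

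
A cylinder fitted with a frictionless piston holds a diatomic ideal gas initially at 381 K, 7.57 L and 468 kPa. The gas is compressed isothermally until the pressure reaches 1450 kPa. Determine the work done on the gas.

n = P₁V₁/(RT₁) = 468×7.57/(8.314×381) = 1.12 mol.
Isothermal: T stays 381 K; PV = const ⇒ V₂ = 2.44 L, P₂ = 1450 kPa.
W = nRT ln(V₂/V₁) = 1.12×8.314×381×ln(0.323) = -4010 J.
Work done on the gas = −W_by = 4010 J.

4010 J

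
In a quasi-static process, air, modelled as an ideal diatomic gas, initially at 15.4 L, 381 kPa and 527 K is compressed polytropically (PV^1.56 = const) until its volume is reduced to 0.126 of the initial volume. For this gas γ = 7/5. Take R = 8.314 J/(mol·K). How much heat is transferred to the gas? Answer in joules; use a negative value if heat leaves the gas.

n = P₁V₁/(RT₁) = 381×15.4/(8.314×527) = 1.34 mol.
Polytropic n=1.56: T₂ = T₁(V₁/V₂)^(n−1) = 527×(7.94)^0.56 = 1680 K; P₂ = P₁(V₁/V₂)^n = 9650 kPa.
W = (P₁V₁−P₂V₂)/(n−1) = (381×15.4−9650×1.94)/0.56 = -22900 J.
ΔU = nCvΔT = 1.34×20.8×(1680−527) = 32100 J.
Q = ΔU + W = 9180 J.

9180 J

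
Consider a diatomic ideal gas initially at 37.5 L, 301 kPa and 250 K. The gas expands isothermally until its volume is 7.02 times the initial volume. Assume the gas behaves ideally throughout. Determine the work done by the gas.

n = P₁V₁/(RT₁) = 301×37.5/(8.314×250) = 5.43 mol.
Isothermal: T stays 250 K; PV = const ⇒ V₂ = 263 L, P₂ = 42.9 kPa.
W = nRT ln(V₂/V₁) = 5.43×8.314×250×ln(7.02) = 22000 J.

22000 J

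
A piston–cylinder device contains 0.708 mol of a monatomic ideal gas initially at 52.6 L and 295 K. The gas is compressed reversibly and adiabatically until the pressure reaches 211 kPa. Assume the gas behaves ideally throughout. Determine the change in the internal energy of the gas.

2870 J

P₁ = nRT₁/V₁ = 0.708×8.314×295/52.6 = 33.0 kPa.
Adiabatic: T₂/T₁ = (P₂/P₁)^((γ−1)/γ) ⇒ T₂ = 295×(6.39)^0.400 = 620 K; V₂ = 17.3 L.
For an ideal gas ΔU = nCvΔT with Cv = (3/2)R = 12.5 J/(mol·K).
ΔU = 0.708×12.5×(620−295) = 2870 J.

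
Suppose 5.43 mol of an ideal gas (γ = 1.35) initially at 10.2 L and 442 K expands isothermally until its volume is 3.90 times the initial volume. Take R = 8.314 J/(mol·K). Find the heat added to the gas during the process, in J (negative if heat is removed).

27200 J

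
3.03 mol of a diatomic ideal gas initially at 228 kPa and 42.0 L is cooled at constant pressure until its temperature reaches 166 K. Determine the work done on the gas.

5390 J

T₁ = P₁V₁/(nR) = 228×42.0/(3.03×8.314) = 380 K.
Isobaric: P stays 228 kPa; V/T = const ⇒ T₂ = 166 K, V₂ = 18.3 L.
W = PΔV = 228×(18.3−42.0) kPa·L = -5390 J.
Work done on the gas = −W_by = 5390 J.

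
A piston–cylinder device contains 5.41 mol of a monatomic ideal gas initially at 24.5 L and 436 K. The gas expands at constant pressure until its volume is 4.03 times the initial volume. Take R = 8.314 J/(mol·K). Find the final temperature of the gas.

P₁ = nRT₁/V₁ = 5.41×8.314×436/24.5 = 800 kPa.
Isobaric: P stays 800 kPa; V/T = const ⇒ T₂ = 1760 K, V₂ = 98.7 L.

1760 K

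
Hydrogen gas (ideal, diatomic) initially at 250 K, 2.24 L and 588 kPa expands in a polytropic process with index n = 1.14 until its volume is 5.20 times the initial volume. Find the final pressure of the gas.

89.8 kPa

Polytropic n=1.14: T₂ = T₁(V₁/V₂)^(n−1) = 250×(0.192)^0.14 = 198 K; P₂ = P₁(V₁/V₂)^n = 89.8 kPa.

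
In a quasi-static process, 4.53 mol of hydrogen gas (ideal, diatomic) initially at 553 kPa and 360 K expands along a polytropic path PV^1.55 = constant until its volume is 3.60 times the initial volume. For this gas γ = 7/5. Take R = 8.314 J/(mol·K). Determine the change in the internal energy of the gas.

-17100 J

V₁ = nRT₁/P₁ = 4.53×8.314×360/553 = 24.5 L.
Polytropic n=1.55: T₂ = T₁(V₁/V₂)^(n−1) = 360×(0.278)^0.55 = 178 K; P₂ = P₁(V₁/V₂)^n = 75.9 kPa.
For an ideal gas ΔU = nCvΔT with Cv = (5/2)R = 20.8 J/(mol·K).
ΔU = 4.53×20.8×(178−360) = -17100 J.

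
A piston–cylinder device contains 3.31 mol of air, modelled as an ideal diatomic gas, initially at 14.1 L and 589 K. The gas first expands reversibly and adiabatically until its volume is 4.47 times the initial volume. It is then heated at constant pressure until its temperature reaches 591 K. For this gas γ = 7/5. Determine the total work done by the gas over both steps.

P₁ = nRT₁/V₁ = 3.31×8.314×589/14.1 = 1150 kPa.
Step 1 — Adiabatic: TV^(γ−1) = const ⇒ T₂ = 589×(0.224)^0.400 = 324 K; PV^γ = const ⇒ P₂ = 141 kPa.
ΔU = nCvΔT = 3.31×20.8×(324−589) = -18300 J.
Q = 0 for an adiabatic process, so W = −ΔU = 18300 J.
State after step 1: P = 141 kPa, V = 63.0 L, T = 324 K.
Step 2 — Isobaric: P stays 141 kPa; V/T = const ⇒ T₂ = 591 K, V₂ = 115 L.
W = PΔV = 141×(115−63.0) kPa·L = 7360 J.
ΔU = nCvΔT = 3.31×20.8×(591−324) = 18400 J.
Q = ΔU + W = nCpΔT = 25800 J.
Net over both steps: W = 25600 J, Q = 25800 J, ΔU = 138 J.

25600 J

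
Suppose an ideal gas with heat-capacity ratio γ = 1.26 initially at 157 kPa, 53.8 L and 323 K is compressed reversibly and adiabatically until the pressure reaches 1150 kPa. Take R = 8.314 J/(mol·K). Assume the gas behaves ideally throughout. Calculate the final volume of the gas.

11.1 L

Adiabatic: T₂/T₁ = (P₂/P₁)^((γ−1)/γ) ⇒ T₂ = 323×(7.32)^0.206 = 487 K; V₂ = 11.1 L.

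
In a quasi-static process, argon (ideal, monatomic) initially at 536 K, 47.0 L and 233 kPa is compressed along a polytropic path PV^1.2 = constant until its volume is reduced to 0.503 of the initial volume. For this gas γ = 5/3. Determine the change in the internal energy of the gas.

2420 J

n = P₁V₁/(RT₁) = 233×47.0/(8.314×536) = 2.46 mol.
Polytropic n=1.2: T₂ = T₁(V₁/V₂)^(n−1) = 536×(1.99)^0.20 = 615 K; P₂ = P₁(V₁/V₂)^n = 531 kPa.
For an ideal gas ΔU = nCvΔT with Cv = (3/2)R = 12.5 J/(mol·K).
ΔU = 2.46×12.5×(615−536) = 2420 J.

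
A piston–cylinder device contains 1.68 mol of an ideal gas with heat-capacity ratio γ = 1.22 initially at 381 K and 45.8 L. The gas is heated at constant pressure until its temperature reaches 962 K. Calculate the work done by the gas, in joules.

8120 J

P₁ = nRT₁/V₁ = 1.68×8.314×381/45.8 = 116 kPa.
Isobaric: P stays 116 kPa; V/T = const ⇒ T₂ = 962 K, V₂ = 116 L.
W = PΔV = 116×(116−45.8) kPa·L = 8120 J.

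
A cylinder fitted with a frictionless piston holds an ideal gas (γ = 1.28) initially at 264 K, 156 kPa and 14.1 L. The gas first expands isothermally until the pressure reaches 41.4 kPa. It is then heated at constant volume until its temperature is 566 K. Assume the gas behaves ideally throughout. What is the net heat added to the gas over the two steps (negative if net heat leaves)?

n = P₁V₁/(RT₁) = 156×14.1/(8.314×264) = 1.00 mol.
Step 1 — Isothermal: T stays 264 K; PV = const ⇒ V₂ = 53.1 L, P₂ = 41.4 kPa.
ΔU = 0 (ideal gas, T constant).
W = nRT ln(V₂/V₁) = 1.00×8.314×264×ln(3.77) = 2920 J.
Q = ΔU + W = 2920 J.
State after step 1: P = 41.4 kPa, V = 53.1 L, T = 264 K.
Step 2 — Isochoric: V stays 53.1 L; P/T = const ⇒ T₂ = 566 K, P₂ = 88.8 kPa.
W = 0 (no volume change).
ΔU = nCvΔT = 1.00×29.7×(566−264) = 8990 J.
Q = ΔU = 8990 J.
Net over both steps: W = 2920 J, Q = 11900 J, ΔU = 8990 J.

11900 J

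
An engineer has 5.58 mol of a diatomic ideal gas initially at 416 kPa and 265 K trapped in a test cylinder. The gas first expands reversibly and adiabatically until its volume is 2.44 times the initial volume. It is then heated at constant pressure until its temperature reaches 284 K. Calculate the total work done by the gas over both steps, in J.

13800 J

V₁ = nRT₁/P₁ = 5.58×8.314×265/416 = 29.6 L.
Step 1 — Adiabatic: TV^(γ−1) = const ⇒ T₂ = 265×(0.410)^0.400 = 185 K; PV^γ = const ⇒ P₂ = 119 kPa.
ΔU = nCvΔT = 5.58×20.8×(185−265) = -9220 J.
Q = 0 for an adiabatic process, so W = −ΔU = 9220 J.
State after step 1: P = 119 kPa, V = 72.1 L, T = 185 K.
Step 2 — Isobaric: P stays 119 kPa; V/T = const ⇒ T₂ = 284 K, V₂ = 110 L.
W = PΔV = 119×(110−72.1) kPa·L = 4570 J.
ΔU = nCvΔT = 5.58×20.8×(284−185) = 11400 J.
Q = ΔU + W = nCpΔT = 16000 J.
Net over both steps: W = 13800 J, Q = 16000 J, ΔU = 2200 J.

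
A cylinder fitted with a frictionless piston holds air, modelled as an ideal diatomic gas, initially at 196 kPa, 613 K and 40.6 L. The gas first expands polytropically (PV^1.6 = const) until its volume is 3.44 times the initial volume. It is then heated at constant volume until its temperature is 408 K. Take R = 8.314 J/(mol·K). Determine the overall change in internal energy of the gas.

-6650 J

n = P₁V₁/(RT₁) = 196×40.6/(8.314×613) = 1.56 mol.
Step 1 — Polytropic n=1.6: T₂ = T₁(V₁/V₂)^(n−1) = 613×(0.291)^0.60 = 292 K; P₂ = P₁(V₁/V₂)^n = 27.1 kPa.
W = (P₁V₁−P₂V₂)/(n−1) = (196×40.6−27.1×140)/0.60 = 6940 J.
ΔU = nCvΔT = 1.56×20.8×(292−613) = -10400 J.
Q = ΔU + W = -3470 J.
State after step 1: P = 27.1 kPa, V = 140 L, T = 292 K.
Step 2 — Isochoric: V stays 140 L; P/T = const ⇒ T₂ = 408 K, P₂ = 37.9 kPa.
W = 0 (no volume change).
ΔU = nCvΔT = 1.56×20.8×(408−292) = 3760 J.
Q = ΔU = 3760 J.
Net over both steps: W = 6940 J, Q = 290 J, ΔU = -6650 J.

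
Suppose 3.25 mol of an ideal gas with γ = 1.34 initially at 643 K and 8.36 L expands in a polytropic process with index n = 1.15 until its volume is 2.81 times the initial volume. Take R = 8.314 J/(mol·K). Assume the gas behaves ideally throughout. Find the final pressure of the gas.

633 kPa

P₁ = nRT₁/V₁ = 3.25×8.314×643/8.36 = 2080 kPa.
Polytropic n=1.15: T₂ = T₁(V₁/V₂)^(n−1) = 643×(0.356)^0.15 = 551 K; P₂ = P₁(V₁/V₂)^n = 633 kPa.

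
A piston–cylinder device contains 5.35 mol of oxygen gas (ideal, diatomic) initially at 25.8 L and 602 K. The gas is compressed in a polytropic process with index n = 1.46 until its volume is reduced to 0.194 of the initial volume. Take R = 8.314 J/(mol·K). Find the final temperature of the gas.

1280 K

P₁ = nRT₁/V₁ = 5.35×8.314×602/25.8 = 1040 kPa.
Polytropic n=1.46: T₂ = T₁(V₁/V₂)^(n−1) = 602×(5.15)^0.46 = 1280 K; P₂ = P₁(V₁/V₂)^n = 11400 kPa.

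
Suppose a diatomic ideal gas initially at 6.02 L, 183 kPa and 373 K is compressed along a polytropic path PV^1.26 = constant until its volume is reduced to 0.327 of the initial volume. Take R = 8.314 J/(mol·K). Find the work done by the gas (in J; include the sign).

n = P₁V₁/(RT₁) = 183×6.02/(8.314×373) = 0.355 mol.
Polytropic n=1.26: T₂ = T₁(V₁/V₂)^(n−1) = 373×(3.06)^0.26 = 499 K; P₂ = P₁(V₁/V₂)^n = 748 kPa.
W = (P₁V₁−P₂V₂)/(n−1) = (183×6.02−748×1.97)/0.26 = -1430 J.

-1430 J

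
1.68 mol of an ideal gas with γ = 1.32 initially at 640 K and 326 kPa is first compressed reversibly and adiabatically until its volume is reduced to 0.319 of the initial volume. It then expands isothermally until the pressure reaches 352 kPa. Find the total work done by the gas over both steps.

6110 J

V₁ = nRT₁/P₁ = 1.68×8.314×640/326 = 27.4 L.
Step 1 — Adiabatic: TV^(γ−1) = const ⇒ T₂ = 640×(3.13)^0.320 = 923 K; PV^γ = const ⇒ P₂ = 1470 kPa.
ΔU = nCvΔT = 1.68×26.0×(923−640) = 12300 J.
Q = 0 for an adiabatic process, so W = −ΔU = -12300 J.
State after step 1: P = 1470 kPa, V = 8.75 L, T = 923 K.
Step 2 — Isothermal: T stays 923 K; PV = const ⇒ V₂ = 36.6 L, P₂ = 352 kPa.
ΔU = 0 (ideal gas, T constant).
W = nRT ln(V₂/V₁) = 1.68×8.314×923×ln(4.18) = 18400 J.
Q = ΔU + W = 18400 J.
Net over both steps: W = 6110 J, Q = 18400 J, ΔU = 12300 J.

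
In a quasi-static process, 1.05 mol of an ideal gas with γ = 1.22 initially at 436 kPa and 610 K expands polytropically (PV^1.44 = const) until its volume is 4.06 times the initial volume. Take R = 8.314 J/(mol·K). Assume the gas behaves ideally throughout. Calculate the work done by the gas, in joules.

5570 J

V₁ = nRT₁/P₁ = 1.05×8.314×610/436 = 12.2 L.
Polytropic n=1.44: T₂ = T₁(V₁/V₂)^(n−1) = 610×(0.246)^0.44 = 329 K; P₂ = P₁(V₁/V₂)^n = 58.0 kPa.
W = (P₁V₁−P₂V₂)/(n−1) = (436×12.2−58.0×49.6)/0.44 = 5570 J.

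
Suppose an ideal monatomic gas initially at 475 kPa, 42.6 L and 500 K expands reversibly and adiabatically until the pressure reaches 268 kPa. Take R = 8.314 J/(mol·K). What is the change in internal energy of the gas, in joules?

-6210 J

n = P₁V₁/(RT₁) = 475×42.6/(8.314×500) = 4.87 mol.
Adiabatic: T₂/T₁ = (P₂/P₁)^((γ−1)/γ) ⇒ T₂ = 500×(0.564)^0.400 = 398 K; V₂ = 60.1 L.
For an ideal gas ΔU = nCvΔT with Cv = (3/2)R = 12.5 J/(mol·K).
ΔU = 4.87×12.5×(398−500) = -6210 J.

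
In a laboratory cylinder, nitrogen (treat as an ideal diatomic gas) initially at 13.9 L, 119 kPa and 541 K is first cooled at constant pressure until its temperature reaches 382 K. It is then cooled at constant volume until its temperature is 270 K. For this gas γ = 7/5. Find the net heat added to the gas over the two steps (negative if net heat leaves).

-2560 J

n = P₁V₁/(RT₁) = 119×13.9/(8.314×541) = 0.368 mol.
Step 1 — Isobaric: P stays 119 kPa; V/T = const ⇒ T₂ = 382 K, V₂ = 9.81 L.
W = PΔV = 119×(9.81−13.9) kPa·L = -486 J.
ΔU = nCvΔT = 0.368×20.8×(382−541) = -1220 J.
Q = ΔU + W = nCpΔT = -1700 J.
State after step 1: P = 119 kPa, V = 9.81 L, T = 382 K.
Step 2 — Isochoric: V stays 9.81 L; P/T = const ⇒ T₂ = 270 K, P₂ = 84.1 kPa.
W = 0 (no volume change).
ΔU = nCvΔT = 0.368×20.8×(270−382) = -856 J.
Q = ΔU = -856 J.
Net over both steps: W = -486 J, Q = -2560 J, ΔU = -2070 J.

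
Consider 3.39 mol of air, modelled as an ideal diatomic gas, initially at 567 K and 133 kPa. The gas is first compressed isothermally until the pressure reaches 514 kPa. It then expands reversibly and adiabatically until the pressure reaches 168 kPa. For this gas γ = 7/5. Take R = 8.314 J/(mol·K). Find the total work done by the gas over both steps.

V₁ = nRT₁/P₁ = 3.39×8.314×567/133 = 120 L.
Step 1 — Isothermal: T stays 567 K; PV = const ⇒ V₂ = 31.1 L, P₂ = 514 kPa.
ΔU = 0 (ideal gas, T constant).
W = nRT ln(V₂/V₁) = 3.39×8.314×567×ln(0.259) = -21600 J.
Q = ΔU + W = -21600 J.
State after step 1: P = 514 kPa, V = 31.1 L, T = 567 K.
Step 2 — Adiabatic: T₂/T₁ = (P₂/P₁)^((γ−1)/γ) ⇒ T₂ = 567×(0.327)^0.286 = 412 K; V₂ = 69.1 L.
ΔU = nCvΔT = 3.39×20.8×(412−567) = -10900 J.
Q = 0 for an adiabatic process, so W = −ΔU = 10900 J.
Net over both steps: W = -10700 J, Q = -21600 J, ΔU = -10900 J.

-10700 J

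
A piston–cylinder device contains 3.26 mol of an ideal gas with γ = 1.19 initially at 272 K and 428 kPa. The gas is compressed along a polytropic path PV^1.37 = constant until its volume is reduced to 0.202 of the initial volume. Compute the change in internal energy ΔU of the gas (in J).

31300 J

V₁ = nRT₁/P₁ = 3.26×8.314×272/428 = 17.2 L.
Polytropic n=1.37: T₂ = T₁(V₁/V₂)^(n−1) = 272×(4.95)^0.37 = 492 K; P₂ = P₁(V₁/V₂)^n = 3830 kPa.
For an ideal gas ΔU = nCvΔT with Cv = R/(γ−1) = 43.8 J/(mol·K).
ΔU = 3.26×43.8×(492−272) = 31300 J.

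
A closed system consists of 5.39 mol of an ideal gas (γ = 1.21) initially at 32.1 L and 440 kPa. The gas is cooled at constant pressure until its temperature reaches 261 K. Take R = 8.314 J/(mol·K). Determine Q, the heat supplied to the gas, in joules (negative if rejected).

-14000 J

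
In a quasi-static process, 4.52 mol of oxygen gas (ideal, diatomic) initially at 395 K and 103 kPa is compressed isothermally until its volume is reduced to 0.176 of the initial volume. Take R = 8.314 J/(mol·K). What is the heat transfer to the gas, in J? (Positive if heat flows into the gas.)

V₁ = nRT₁/P₁ = 4.52×8.314×395/103 = 144 L.
Isothermal: T stays 395 K; PV = const ⇒ V₂ = 25.4 L, P₂ = 585 kPa.
ΔU = 0 (ideal gas, T constant).
W = nRT ln(V₂/V₁) = 4.52×8.314×395×ln(0.176) = -25800 J.
Q = ΔU + W = -25800 J.

-25800 J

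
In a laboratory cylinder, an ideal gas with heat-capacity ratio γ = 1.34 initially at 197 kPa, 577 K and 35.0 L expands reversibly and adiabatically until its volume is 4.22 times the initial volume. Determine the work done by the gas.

n = P₁V₁/(RT₁) = 197×35.0/(8.314×577) = 1.44 mol.
Adiabatic: TV^(γ−1) = const ⇒ T₂ = 577×(0.237)^0.340 = 354 K; PV^γ = const ⇒ P₂ = 28.6 kPa.
ΔU = nCvΔT = 1.44×24.5×(354−577) = -7850 J.
Q = 0 for an adiabatic process, so W = −ΔU = 7850 J.

7850 J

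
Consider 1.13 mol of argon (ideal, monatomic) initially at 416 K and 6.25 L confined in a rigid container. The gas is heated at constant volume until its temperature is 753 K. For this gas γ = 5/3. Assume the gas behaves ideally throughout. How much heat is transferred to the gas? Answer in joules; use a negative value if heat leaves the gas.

4750 J

P₁ = nRT₁/V₁ = 1.13×8.314×416/6.25 = 625 kPa.
Isochoric: V stays 6.25 L; P/T = const ⇒ T₂ = 753 K, P₂ = 1130 kPa.
W = 0 (no volume change).
ΔU = nCvΔT = 1.13×12.5×(753−416) = 4750 J.
Q = ΔU = 4750 J.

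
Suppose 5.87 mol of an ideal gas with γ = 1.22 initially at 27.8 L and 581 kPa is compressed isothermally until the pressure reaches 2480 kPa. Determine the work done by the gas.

T₁ = P₁V₁/(nR) = 581×27.8/(5.87×8.314) = 331 K.
Isothermal: T stays 331 K; PV = const ⇒ V₂ = 6.51 L, P₂ = 2480 kPa.
W = nRT ln(V₂/V₁) = 5.87×8.314×331×ln(0.234) = -23400 J.

-23400 J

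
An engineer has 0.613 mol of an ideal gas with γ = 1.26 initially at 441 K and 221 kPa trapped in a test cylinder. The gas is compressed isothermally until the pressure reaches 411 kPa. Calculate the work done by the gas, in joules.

V₁ = nRT₁/P₁ = 0.613×8.314×441/221 = 10.2 L.
Isothermal: T stays 441 K; PV = const ⇒ V₂ = 5.47 L, P₂ = 411 kPa.
W = nRT ln(V₂/V₁) = 0.613×8.314×441×ln(0.538) = -1390 J.

-1390 J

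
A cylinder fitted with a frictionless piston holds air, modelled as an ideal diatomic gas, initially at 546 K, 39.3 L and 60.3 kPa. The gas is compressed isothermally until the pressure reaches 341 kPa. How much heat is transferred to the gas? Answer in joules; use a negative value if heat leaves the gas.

n = P₁V₁/(RT₁) = 60.3×39.3/(8.314×546) = 0.522 mol.
Isothermal: T stays 546 K; PV = const ⇒ V₂ = 6.95 L, P₂ = 341 kPa.
ΔU = 0 (ideal gas, T constant).
W = nRT ln(V₂/V₁) = 0.522×8.314×546×ln(0.177) = -4110 J.
Q = ΔU + W = -4110 J.

-4110 J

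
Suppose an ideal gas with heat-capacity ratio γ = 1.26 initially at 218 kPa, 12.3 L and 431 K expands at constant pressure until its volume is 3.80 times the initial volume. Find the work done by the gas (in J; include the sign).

n = P₁V₁/(RT₁) = 218×12.3/(8.314×431) = 0.748 mol.
Isobaric: P stays 218 kPa; V/T = const ⇒ T₂ = 1640 K, V₂ = 46.7 L.
W = PΔV = 218×(46.7−12.3) kPa·L = 7510 J.

7510 J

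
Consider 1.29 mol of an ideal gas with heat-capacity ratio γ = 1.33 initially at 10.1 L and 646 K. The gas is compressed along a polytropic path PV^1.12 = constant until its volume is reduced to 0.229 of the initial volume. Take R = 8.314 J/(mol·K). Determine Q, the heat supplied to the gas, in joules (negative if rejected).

P₁ = nRT₁/V₁ = 1.29×8.314×646/10.1 = 686 kPa.
Polytropic n=1.12: T₂ = T₁(V₁/V₂)^(n−1) = 646×(4.37)^0.12 = 771 K; P₂ = P₁(V₁/V₂)^n = 3580 kPa.
W = (P₁V₁−P₂V₂)/(n−1) = (686×10.1−3580×2.31)/0.12 = -11200 J.
ΔU = nCvΔT = 1.29×25.2×(771−646) = 4060 J.
Q = ΔU + W = -7110 J.

-7110 J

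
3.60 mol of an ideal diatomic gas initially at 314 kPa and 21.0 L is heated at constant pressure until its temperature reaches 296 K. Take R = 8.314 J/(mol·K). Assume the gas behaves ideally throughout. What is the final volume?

T₁ = P₁V₁/(nR) = 314×21.0/(3.60×8.314) = 220 K.
Isobaric: P stays 314 kPa; V/T = const ⇒ T₂ = 296 K, V₂ = 28.2 L.

28.2 L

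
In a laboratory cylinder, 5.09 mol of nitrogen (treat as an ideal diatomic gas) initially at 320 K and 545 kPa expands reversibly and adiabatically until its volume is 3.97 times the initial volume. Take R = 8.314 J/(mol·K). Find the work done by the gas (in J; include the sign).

14400 J

V₁ = nRT₁/P₁ = 5.09×8.314×320/545 = 24.8 L.
Adiabatic: TV^(γ−1) = const ⇒ T₂ = 320×(0.252)^0.400 = 184 K; PV^γ = const ⇒ P₂ = 79.1 kPa.
ΔU = nCvΔT = 5.09×20.8×(184−320) = -14400 J.
Q = 0 for an adiabatic process, so W = −ΔU = 14400 J.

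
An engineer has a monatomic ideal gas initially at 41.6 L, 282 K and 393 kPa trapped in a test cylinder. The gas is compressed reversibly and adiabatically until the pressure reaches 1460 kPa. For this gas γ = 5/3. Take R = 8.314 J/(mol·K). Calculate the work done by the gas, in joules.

-16900 J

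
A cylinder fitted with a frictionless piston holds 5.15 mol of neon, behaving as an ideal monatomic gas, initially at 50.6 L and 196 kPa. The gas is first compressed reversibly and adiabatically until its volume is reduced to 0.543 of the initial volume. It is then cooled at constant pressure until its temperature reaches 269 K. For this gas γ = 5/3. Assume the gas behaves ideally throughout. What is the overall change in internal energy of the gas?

2400 J

T₁ = P₁V₁/(nR) = 196×50.6/(5.15×8.314) = 232 K.
Step 1 — Adiabatic: TV^(γ−1) = const ⇒ T₂ = 232×(1.84)^0.667 = 348 K; PV^γ = const ⇒ P₂ = 542 kPa.
ΔU = nCvΔT = 5.15×12.5×(348−232) = 7470 J.
Q = 0 for an adiabatic process, so W = −ΔU = -7470 J.
State after step 1: P = 542 kPa, V = 27.5 L, T = 348 K.
Step 2 — Isobaric: P stays 542 kPa; V/T = const ⇒ T₂ = 269 K, V₂ = 21.2 L.
W = PΔV = 542×(21.2−27.5) kPa·L = -3380 J.
ΔU = nCvΔT = 5.15×12.5×(269−348) = -5070 J.
Q = ΔU + W = nCpΔT = -8460 J.
Net over both steps: W = -10900 J, Q = -8460 J, ΔU = 2400 J.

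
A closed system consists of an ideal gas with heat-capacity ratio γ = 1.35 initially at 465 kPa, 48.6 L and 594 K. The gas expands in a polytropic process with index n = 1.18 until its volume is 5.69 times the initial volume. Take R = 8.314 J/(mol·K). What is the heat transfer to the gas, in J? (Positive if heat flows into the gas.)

n = P₁V₁/(RT₁) = 465×48.6/(8.314×594) = 4.58 mol.
Polytropic n=1.18: T₂ = T₁(V₁/V₂)^(n−1) = 594×(0.176)^0.18 = 434 K; P₂ = P₁(V₁/V₂)^n = 59.8 kPa.
W = (P₁V₁−P₂V₂)/(n−1) = (465×48.6−59.8×277)/0.18 = 33700 J.
ΔU = nCvΔT = 4.58×23.8×(434−594) = -17400 J.
Q = ΔU + W = 16400 J.

16400 J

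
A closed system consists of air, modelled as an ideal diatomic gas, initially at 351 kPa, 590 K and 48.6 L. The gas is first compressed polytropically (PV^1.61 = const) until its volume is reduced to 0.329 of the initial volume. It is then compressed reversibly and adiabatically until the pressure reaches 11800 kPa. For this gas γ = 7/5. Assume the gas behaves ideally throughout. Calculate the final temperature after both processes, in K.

1900 K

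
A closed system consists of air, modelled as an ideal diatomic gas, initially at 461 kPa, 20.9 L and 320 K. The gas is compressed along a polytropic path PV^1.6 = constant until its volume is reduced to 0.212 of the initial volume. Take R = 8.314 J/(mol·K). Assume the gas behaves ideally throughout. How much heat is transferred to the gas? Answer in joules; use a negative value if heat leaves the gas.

12300 J

n = P₁V₁/(RT₁) = 461×20.9/(8.314×320) = 3.62 mol.
Polytropic n=1.6: T₂ = T₁(V₁/V₂)^(n−1) = 320×(4.72)^0.60 = 812 K; P₂ = P₁(V₁/V₂)^n = 5520 kPa.
W = (P₁V₁−P₂V₂)/(n−1) = (461×20.9−5520×4.43)/0.60 = -24700 J.
ΔU = nCvΔT = 3.62×20.8×(812−320) = 37000 J.
Q = ΔU + W = 12300 J.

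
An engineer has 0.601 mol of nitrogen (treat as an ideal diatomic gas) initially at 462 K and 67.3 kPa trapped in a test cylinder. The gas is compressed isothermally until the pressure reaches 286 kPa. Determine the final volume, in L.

V₁ = nRT₁/P₁ = 0.601×8.314×462/67.3 = 34.3 L.
Isothermal: T stays 462 K; PV = const ⇒ V₂ = 8.07 L, P₂ = 286 kPa.

8.07 L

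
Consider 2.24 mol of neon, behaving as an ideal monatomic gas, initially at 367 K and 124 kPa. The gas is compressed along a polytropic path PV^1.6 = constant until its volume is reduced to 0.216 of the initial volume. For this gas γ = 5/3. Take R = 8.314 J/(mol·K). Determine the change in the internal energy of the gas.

V₁ = nRT₁/P₁ = 2.24×8.314×367/124 = 55.1 L.
Polytropic n=1.6: T₂ = T₁(V₁/V₂)^(n−1) = 367×(4.63)^0.60 = 920 K; P₂ = P₁(V₁/V₂)^n = 1440 kPa.
For an ideal gas ΔU = nCvΔT with Cv = (3/2)R = 12.5 J/(mol·K).
ΔU = 2.24×12.5×(920−367) = 15500 J.

15500 J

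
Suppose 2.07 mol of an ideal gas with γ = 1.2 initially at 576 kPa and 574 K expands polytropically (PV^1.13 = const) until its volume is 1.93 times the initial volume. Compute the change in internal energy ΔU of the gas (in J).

V₁ = nRT₁/P₁ = 2.07×8.314×574/576 = 17.2 L.
Polytropic n=1.13: T₂ = T₁(V₁/V₂)^(n−1) = 574×(0.518)^0.13 = 527 K; P₂ = P₁(V₁/V₂)^n = 274 kPa.
For an ideal gas ΔU = nCvΔT with Cv = R/(γ−1) = 41.6 J/(mol·K).
ΔU = 2.07×41.6×(527−574) = -4050 J.

-4050 J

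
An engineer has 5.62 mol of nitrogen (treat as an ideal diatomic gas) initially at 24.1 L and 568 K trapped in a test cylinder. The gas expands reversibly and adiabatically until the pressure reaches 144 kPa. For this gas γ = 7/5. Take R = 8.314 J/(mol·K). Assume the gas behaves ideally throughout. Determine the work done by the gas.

29200 J

P₁ = nRT₁/V₁ = 5.62×8.314×568/24.1 = 1100 kPa.
Adiabatic: T₂/T₁ = (P₂/P₁)^((γ−1)/γ) ⇒ T₂ = 568×(0.131)^0.286 = 318 K; V₂ = 103 L.
ΔU = nCvΔT = 5.62×20.8×(318−568) = -29200 J.
Q = 0 for an adiabatic process, so W = −ΔU = 29200 J.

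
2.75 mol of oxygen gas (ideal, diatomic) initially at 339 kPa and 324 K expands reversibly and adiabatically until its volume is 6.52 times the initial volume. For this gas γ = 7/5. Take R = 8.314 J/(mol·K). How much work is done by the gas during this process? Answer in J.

V₁ = nRT₁/P₁ = 2.75×8.314×324/339 = 21.9 L.
Adiabatic: TV^(γ−1) = const ⇒ T₂ = 324×(0.153)^0.400 = 153 K; PV^γ = const ⇒ P₂ = 24.6 kPa.
ΔU = nCvΔT = 2.75×20.8×(153−324) = -9770 J.
Q = 0 for an adiabatic process, so W = −ΔU = 9770 J.

9770 J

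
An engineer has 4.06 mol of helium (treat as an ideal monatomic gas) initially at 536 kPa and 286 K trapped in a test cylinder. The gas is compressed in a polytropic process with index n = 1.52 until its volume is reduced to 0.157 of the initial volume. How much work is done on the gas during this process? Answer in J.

V₁ = nRT₁/P₁ = 4.06×8.314×286/536 = 18.0 L.
Polytropic n=1.52: T₂ = T₁(V₁/V₂)^(n−1) = 286×(6.37)^0.52 = 749 K; P₂ = P₁(V₁/V₂)^n = 8940 kPa.
W = (P₁V₁−P₂V₂)/(n−1) = (536×18.0−8940×2.83)/0.52 = -30100 J.
Work done on the gas = −W_by = 30100 J.

30100 J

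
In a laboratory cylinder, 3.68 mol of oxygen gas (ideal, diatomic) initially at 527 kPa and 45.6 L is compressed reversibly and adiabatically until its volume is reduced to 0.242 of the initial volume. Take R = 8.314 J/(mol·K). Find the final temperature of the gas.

T₁ = P₁V₁/(nR) = 527×45.6/(3.68×8.314) = 785 K.
Adiabatic: TV^(γ−1) = const ⇒ T₂ = 785×(4.13)^0.400 = 1390 K; PV^γ = const ⇒ P₂ = 3840 kPa.

1390 K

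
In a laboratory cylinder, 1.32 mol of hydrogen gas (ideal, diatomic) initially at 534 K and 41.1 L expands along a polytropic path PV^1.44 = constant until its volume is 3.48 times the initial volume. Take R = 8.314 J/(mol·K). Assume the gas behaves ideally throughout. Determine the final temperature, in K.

308 K

P₁ = nRT₁/V₁ = 1.32×8.314×534/41.1 = 143 kPa.
Polytropic n=1.44: T₂ = T₁(V₁/V₂)^(n−1) = 534×(0.287)^0.44 = 308 K; P₂ = P₁(V₁/V₂)^n = 23.7 kPa.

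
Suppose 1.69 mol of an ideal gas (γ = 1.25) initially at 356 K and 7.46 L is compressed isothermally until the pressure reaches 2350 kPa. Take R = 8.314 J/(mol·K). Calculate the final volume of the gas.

2.13 L

P₁ = nRT₁/V₁ = 1.69×8.314×356/7.46 = 671 kPa.
Isothermal: T stays 356 K; PV = const ⇒ V₂ = 2.13 L, P₂ = 2350 kPa.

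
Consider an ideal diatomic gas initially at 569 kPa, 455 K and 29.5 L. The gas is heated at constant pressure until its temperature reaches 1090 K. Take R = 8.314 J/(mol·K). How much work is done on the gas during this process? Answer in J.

n = P₁V₁/(RT₁) = 569×29.5/(8.314×455) = 4.44 mol.
Isobaric: P stays 569 kPa; V/T = const ⇒ T₂ = 1090 K, V₂ = 70.7 L.
W = PΔV = 569×(70.7−29.5) kPa·L = 23400 J.
Work done on the gas = −W_by = -23400 J.

-23400 J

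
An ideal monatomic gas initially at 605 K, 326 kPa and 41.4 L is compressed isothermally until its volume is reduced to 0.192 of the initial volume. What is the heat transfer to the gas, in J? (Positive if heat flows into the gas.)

n = P₁V₁/(RT₁) = 326×41.4/(8.314×605) = 2.68 mol.
Isothermal: T stays 605 K; PV = const ⇒ V₂ = 7.95 L, P₂ = 1700 kPa.
ΔU = 0 (ideal gas, T constant).
W = nRT ln(V₂/V₁) = 2.68×8.314×605×ln(0.192) = -22300 J.
Q = ΔU + W = -22300 J.

-22300 J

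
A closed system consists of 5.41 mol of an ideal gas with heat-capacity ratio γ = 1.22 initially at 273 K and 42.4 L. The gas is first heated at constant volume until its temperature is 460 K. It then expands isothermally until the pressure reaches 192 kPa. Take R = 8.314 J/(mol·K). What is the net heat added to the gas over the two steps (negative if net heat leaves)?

57500 J

P₁ = nRT₁/V₁ = 5.41×8.314×273/42.4 = 290 kPa.
Step 1 — Isochoric: V stays 42.4 L; P/T = const ⇒ T₂ = 460 K, P₂ = 488 kPa.
W = 0 (no volume change).
ΔU = nCvΔT = 5.41×37.8×(460−273) = 38200 J.
Q = ΔU = 38200 J.
State after step 1: P = 488 kPa, V = 42.4 L, T = 460 K.
Step 2 — Isothermal: T stays 460 K; PV = const ⇒ V₂ = 108 L, P₂ = 192 kPa.
ΔU = 0 (ideal gas, T constant).
W = nRT ln(V₂/V₁) = 5.41×8.314×460×ln(2.54) = 19300 J.
Q = ΔU + W = 19300 J.
Net over both steps: W = 19300 J, Q = 57500 J, ΔU = 38200 J.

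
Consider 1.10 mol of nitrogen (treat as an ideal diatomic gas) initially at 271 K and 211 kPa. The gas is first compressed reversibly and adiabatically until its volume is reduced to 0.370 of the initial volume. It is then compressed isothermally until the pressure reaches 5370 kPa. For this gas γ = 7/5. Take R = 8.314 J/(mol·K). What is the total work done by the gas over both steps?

-9830 J

V₁ = nRT₁/P₁ = 1.10×8.314×271/211 = 11.7 L.
Step 1 — Adiabatic: TV^(γ−1) = const ⇒ T₂ = 271×(2.70)^0.400 = 403 K; PV^γ = const ⇒ P₂ = 849 kPa.
ΔU = nCvΔT = 1.10×20.8×(403−271) = 3030 J.
Q = 0 for an adiabatic process, so W = −ΔU = -3030 J.
State after step 1: P = 849 kPa, V = 4.35 L, T = 403 K.
Step 2 — Isothermal: T stays 403 K; PV = const ⇒ V₂ = 0.687 L, P₂ = 5370 kPa.
ΔU = 0 (ideal gas, T constant).
W = nRT ln(V₂/V₁) = 1.10×8.314×403×ln(0.158) = -6810 J.
Q = ΔU + W = -6810 J.
Net over both steps: W = -9830 J, Q = -6810 J, ΔU = 3030 J.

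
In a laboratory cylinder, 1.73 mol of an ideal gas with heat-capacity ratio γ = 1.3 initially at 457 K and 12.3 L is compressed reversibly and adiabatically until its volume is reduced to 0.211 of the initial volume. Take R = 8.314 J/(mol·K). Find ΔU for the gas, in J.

P₁ = nRT₁/V₁ = 1.73×8.314×457/12.3 = 534 kPa.
Adiabatic: TV^(γ−1) = const ⇒ T₂ = 457×(4.74)^0.300 = 729 K; PV^γ = const ⇒ P₂ = 4040 kPa.
For an ideal gas ΔU = nCvΔT with Cv = R/(γ−1) = 27.7 J/(mol·K).
ΔU = 1.73×27.7×(729−457) = 13000 J.

13000 J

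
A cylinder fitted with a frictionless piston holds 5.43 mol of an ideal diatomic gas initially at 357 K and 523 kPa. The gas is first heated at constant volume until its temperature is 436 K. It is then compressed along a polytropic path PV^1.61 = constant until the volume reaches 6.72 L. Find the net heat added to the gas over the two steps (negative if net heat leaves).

34900 J

V₁ = nRT₁/P₁ = 5.43×8.314×357/523 = 30.8 L.
Step 1 — Isochoric: V stays 30.8 L; P/T = const ⇒ T₂ = 436 K, P₂ = 639 kPa.
W = 0 (no volume change).
ΔU = nCvΔT = 5.43×20.8×(436−357) = 8920 J.
Q = ΔU = 8920 J.
State after step 1: P = 639 kPa, V = 30.8 L, T = 436 K.
Step 2 — Polytropic n=1.61: T₂ = T₁(V₁/V₂)^(n−1) = 436×(4.59)^0.61 = 1100 K; P₂ = P₁(V₁/V₂)^n = 7420 kPa.
W = (P₁V₁−P₂V₂)/(n−1) = (639×30.8−7420×6.72)/0.61 = -49400 J.
ΔU = nCvΔT = 5.43×20.8×(1100−436) = 75400 J.
Q = ΔU + W = 26000 J.
Net over both steps: W = -49400 J, Q = 34900 J, ΔU = 84300 J.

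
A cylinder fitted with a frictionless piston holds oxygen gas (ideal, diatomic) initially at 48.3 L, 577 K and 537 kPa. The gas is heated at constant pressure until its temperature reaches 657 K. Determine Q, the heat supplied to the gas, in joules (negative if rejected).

n = P₁V₁/(RT₁) = 537×48.3/(8.314×577) = 5.41 mol.
Isobaric: P stays 537 kPa; V/T = const ⇒ T₂ = 657 K, V₂ = 55.0 L.
W = PΔV = 537×(55.0−48.3) kPa·L = 3600 J.
ΔU = nCvΔT = 5.41×20.8×(657−577) = 8990 J.
Q = ΔU + W = nCpΔT = 12600 J.

12600 J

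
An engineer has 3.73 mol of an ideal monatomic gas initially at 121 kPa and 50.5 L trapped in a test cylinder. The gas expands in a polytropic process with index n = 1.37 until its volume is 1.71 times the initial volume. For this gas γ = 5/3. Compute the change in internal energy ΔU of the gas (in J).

-1650 J

T₁ = P₁V₁/(nR) = 121×50.5/(3.73×8.314) = 197 K.
Polytropic n=1.37: T₂ = T₁(V₁/V₂)^(n−1) = 197×(0.585)^0.37 = 162 K; P₂ = P₁(V₁/V₂)^n = 58.0 kPa.
For an ideal gas ΔU = nCvΔT with Cv = (3/2)R = 12.5 J/(mol·K).
ΔU = 3.73×12.5×(162−197) = -1650 J.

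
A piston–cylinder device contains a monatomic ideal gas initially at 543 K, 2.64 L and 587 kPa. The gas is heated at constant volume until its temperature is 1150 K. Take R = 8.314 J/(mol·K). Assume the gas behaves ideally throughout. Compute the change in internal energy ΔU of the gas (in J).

n = P₁V₁/(RT₁) = 587×2.64/(8.314×543) = 0.343 mol.
Isochoric: V stays 2.64 L; P/T = const ⇒ T₂ = 1150 K, P₂ = 1240 kPa.
For an ideal gas ΔU = nCvΔT with Cv = (3/2)R = 12.5 J/(mol·K).
ΔU = 0.343×12.5×(1150−543) = 2600 J.

2600 J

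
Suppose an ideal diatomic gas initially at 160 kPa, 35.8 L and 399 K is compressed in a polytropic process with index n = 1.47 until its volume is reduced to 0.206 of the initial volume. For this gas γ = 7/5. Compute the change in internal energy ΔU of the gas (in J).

n = P₁V₁/(RT₁) = 160×35.8/(8.314×399) = 1.73 mol.
Polytropic n=1.47: T₂ = T₁(V₁/V₂)^(n−1) = 399×(4.85)^0.47 = 838 K; P₂ = P₁(V₁/V₂)^n = 1630 kPa.
For an ideal gas ΔU = nCvΔT with Cv = (5/2)R = 20.8 J/(mol·K).
ΔU = 1.73×20.8×(838−399) = 15800 J.

15800 J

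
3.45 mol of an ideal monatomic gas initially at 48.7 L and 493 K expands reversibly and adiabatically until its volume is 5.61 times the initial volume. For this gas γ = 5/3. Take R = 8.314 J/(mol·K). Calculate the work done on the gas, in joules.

-14500 J

P₁ = nRT₁/V₁ = 3.45×8.314×493/48.7 = 290 kPa.
Adiabatic: TV^(γ−1) = const ⇒ T₂ = 493×(0.178)^0.667 = 156 K; PV^γ = const ⇒ P₂ = 16.4 kPa.
ΔU = nCvΔT = 3.45×12.5×(156−493) = -14500 J.
Q = 0 for an adiabatic process, so W = −ΔU = 14500 J.
Work done on the gas = −W_by = -14500 J.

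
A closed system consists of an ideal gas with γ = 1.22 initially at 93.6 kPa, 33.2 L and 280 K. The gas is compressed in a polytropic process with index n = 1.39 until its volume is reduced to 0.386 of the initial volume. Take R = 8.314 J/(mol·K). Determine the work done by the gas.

n = P₁V₁/(RT₁) = 93.6×33.2/(8.314×280) = 1.33 mol.
Polytropic n=1.39: T₂ = T₁(V₁/V₂)^(n−1) = 280×(2.59)^0.39 = 406 K; P₂ = P₁(V₁/V₂)^n = 351 kPa.
W = (P₁V₁−P₂V₂)/(n−1) = (93.6×33.2−351×12.8)/0.39 = -3580 J.

-3580 J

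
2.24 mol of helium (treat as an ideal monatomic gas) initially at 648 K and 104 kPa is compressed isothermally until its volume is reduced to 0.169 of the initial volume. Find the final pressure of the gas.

615 kPa

V₁ = nRT₁/P₁ = 2.24×8.314×648/104 = 116 L.
Isothermal: T stays 648 K; PV = const ⇒ V₂ = 19.6 L, P₂ = 615 kPa.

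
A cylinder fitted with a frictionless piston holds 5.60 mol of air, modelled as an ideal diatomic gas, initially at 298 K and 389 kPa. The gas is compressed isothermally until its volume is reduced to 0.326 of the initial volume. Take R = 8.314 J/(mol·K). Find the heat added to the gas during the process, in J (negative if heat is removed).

V₁ = nRT₁/P₁ = 5.60×8.314×298/389 = 35.7 L.
Isothermal: T stays 298 K; PV = const ⇒ V₂ = 11.6 L, P₂ = 1190 kPa.
ΔU = 0 (ideal gas, T constant).
W = nRT ln(V₂/V₁) = 5.60×8.314×298×ln(0.326) = -15600 J.
Q = ΔU + W = -15600 J.

-15600 J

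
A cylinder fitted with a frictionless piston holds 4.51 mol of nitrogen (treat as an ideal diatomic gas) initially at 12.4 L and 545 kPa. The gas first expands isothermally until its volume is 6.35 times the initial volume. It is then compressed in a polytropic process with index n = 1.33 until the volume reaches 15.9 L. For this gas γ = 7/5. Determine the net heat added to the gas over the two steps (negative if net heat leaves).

10000 J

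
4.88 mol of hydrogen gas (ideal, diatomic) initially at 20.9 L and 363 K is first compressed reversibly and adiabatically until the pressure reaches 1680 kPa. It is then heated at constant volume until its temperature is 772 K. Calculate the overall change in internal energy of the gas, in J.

P₁ = nRT₁/V₁ = 4.88×8.314×363/20.9 = 705 kPa.
Step 1 — Adiabatic: T₂/T₁ = (P₂/P₁)^((γ−1)/γ) ⇒ T₂ = 363×(2.38)^0.286 = 465 K; V₂ = 11.2 L.
ΔU = nCvΔT = 4.88×20.8×(465−363) = 10400 J.
Q = 0 for an adiabatic process, so W = −ΔU = -10400 J.
State after step 1: P = 1680 kPa, V = 11.2 L, T = 465 K.
Step 2 — Isochoric: V stays 11.2 L; P/T = const ⇒ T₂ = 772 K, P₂ = 2790 kPa.
W = 0 (no volume change).
ΔU = nCvΔT = 4.88×20.8×(772−465) = 31100 J.
Q = ΔU = 31100 J.
Net over both steps: W = -10400 J, Q = 31100 J, ΔU = 41500 J.

41500 J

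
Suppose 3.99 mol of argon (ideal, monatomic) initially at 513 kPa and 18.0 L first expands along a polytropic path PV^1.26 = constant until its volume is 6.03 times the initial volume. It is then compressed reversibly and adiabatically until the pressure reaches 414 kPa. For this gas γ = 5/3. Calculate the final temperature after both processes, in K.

396 K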